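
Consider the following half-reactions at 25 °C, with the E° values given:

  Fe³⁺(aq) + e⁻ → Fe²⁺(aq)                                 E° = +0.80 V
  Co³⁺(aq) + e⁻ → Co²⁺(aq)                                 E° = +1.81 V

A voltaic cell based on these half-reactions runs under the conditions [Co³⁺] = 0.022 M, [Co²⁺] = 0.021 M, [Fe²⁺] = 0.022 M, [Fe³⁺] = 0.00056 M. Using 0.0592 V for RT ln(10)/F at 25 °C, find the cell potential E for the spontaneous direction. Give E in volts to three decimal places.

+1.106 V

Co³⁺/Co²⁺ is the cathode (higher E°), Fe³⁺/Fe²⁺ the anode: E°cell = +1.81 − (+0.80) = +1.01 V, n = 1.
Overall: Co³⁺(aq) + Fe²⁺(aq) → Co²⁺(aq) + Fe³⁺(aq)
Q = [Co²⁺]·[Fe³⁺] / ([Co³⁺]·[Fe²⁺]); log Q = -1.614.
E = E° − (0.0592/n) log Q = +1.01 − (0.0592/1)(-1.614) = +1.106 V.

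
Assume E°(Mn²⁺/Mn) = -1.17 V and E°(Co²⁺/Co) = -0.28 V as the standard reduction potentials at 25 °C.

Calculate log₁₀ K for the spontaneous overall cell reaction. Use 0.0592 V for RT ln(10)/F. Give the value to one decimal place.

30.1

Cathode: Co²⁺/Co; anode: Mn²⁺/Mn. E°cell = +0.89 V, n = 2.
log K = nE°cell / 0.0592 = (2)(+0.89) / 0.0592 = 30.1.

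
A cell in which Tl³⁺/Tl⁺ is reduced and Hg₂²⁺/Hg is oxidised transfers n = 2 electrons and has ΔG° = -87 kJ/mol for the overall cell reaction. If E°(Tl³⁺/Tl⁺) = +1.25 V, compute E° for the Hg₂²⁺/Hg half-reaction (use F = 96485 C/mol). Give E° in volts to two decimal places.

E°cell = −ΔG°/(nF) = −(-87×10³)/((2)(96485)) = +0.451 V.
Since Tl³⁺/Tl⁺ is the cathode and Hg₂²⁺/Hg the anode, E°cell = E°(Tl³⁺/Tl⁺) − E°(Hg₂²⁺/Hg).
So E°(Hg₂²⁺/Hg) = E°(Tl³⁺/Tl⁺) − E°cell = (+1.25) − (+0.451) = +0.80 V.

+0.80 V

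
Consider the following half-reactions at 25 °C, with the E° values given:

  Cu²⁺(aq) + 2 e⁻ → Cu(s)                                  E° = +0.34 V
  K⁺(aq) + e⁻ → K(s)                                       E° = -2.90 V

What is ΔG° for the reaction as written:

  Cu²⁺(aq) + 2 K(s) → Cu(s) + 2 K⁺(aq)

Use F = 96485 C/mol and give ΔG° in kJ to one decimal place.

-625.2 kJ

As written, Cu²⁺/Cu is reduced (cathode) and K⁺/K is oxidised (anode), so E°cell = (+0.34) − (-2.90) = +3.24 V.
Balancing electrons gives n = 2.
ΔG° = −nFE° = −(2)(96485)(+3.24) = -625,223 J = -625.2 kJ.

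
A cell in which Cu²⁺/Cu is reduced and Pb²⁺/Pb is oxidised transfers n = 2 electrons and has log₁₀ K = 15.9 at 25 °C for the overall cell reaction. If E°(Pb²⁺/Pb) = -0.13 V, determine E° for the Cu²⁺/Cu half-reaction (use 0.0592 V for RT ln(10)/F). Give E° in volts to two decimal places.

E°cell = (0.0592/n)·log K = (0.0592/2)(15.9) = +0.471 V.
Since Cu²⁺/Cu is the cathode and Pb²⁺/Pb the anode, E°cell = E°(Cu²⁺/Cu) − E°(Pb²⁺/Pb).
So E°(Cu²⁺/Cu) = E°cell + E°(Pb²⁺/Pb) = +0.471 + (-0.13) = +0.34 V.

+0.34 V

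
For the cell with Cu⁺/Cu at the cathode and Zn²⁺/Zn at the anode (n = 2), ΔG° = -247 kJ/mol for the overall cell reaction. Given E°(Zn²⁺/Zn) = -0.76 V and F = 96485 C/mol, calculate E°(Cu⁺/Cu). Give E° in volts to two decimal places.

+0.52 V

E°cell = −ΔG°/(nF) = −(-247×10³)/((2)(96485)) = +1.280 V.
Since Cu⁺/Cu is the cathode and Zn²⁺/Zn the anode, E°cell = E°(Cu⁺/Cu) − E°(Zn²⁺/Zn).
So E°(Cu⁺/Cu) = E°cell + E°(Zn²⁺/Zn) = +1.280 + (-0.76) = +0.52 V.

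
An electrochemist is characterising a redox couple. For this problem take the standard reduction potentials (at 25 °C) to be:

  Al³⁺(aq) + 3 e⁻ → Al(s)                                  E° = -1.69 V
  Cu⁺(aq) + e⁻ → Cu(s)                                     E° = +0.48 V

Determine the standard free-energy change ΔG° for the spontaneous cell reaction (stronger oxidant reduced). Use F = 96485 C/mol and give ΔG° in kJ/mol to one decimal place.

-628.1 kJ/mol

Cu⁺/Cu (E° = +0.48 V) is the cathode; Al³⁺/Al (E° = -1.69 V) is the anode, so E°cell = +2.17 V.
Balancing electrons gives n = 3 (lcm of 1 and 3).
ΔG° = −nFE° = −(3)(96485)(+2.17) = -628,117 J = -628.1 kJ/mol.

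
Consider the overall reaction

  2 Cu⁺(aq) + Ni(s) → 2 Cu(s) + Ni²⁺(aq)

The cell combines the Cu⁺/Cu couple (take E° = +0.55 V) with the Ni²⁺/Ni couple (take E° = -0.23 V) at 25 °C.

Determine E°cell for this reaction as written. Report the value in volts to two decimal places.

The Cu⁺/Cu couple has the higher reduction potential, so it is the cathode; Ni²⁺/Ni is oxidised at the anode.
E°cell = E°(cathode) − E°(anode) = (+0.55) − (-0.23) = +0.78 V.

+0.78 V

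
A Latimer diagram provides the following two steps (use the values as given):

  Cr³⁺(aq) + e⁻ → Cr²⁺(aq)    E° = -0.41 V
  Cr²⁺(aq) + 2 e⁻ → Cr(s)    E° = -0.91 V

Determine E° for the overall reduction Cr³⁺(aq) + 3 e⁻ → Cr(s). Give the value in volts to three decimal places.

-0.743 V

Adding the free-energy changes (−nFE°) of the two steps gives −n₃FE°₃ = −n₁FE°₁ − n₂FE°₂.
E°₃ = (1×-0.41 + 2×-0.91) / 3 = (-2.230) / 3 = -0.743 V.
E° values themselves are not directly additive — weighting by electron count is essential.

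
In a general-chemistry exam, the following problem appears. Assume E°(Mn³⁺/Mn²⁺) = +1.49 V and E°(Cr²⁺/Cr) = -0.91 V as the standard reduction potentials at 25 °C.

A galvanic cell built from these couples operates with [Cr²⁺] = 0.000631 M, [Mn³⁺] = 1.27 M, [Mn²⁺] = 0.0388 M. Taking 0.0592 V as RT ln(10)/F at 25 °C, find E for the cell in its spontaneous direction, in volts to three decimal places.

Mn³⁺/Mn²⁺ is the cathode (higher E°), Cr²⁺/Cr the anode: E°cell = +1.49 − (-0.91) = +2.40 V, n = 2.
Overall: 2 Mn³⁺(aq) + Cr(s) → 2 Mn²⁺(aq) + Cr²⁺(aq)
Q = [Mn²⁺]^2·[Cr²⁺] / ([Mn³⁺]^2); log Q = -6.230.
E = E° − (0.0592/n) log Q = +2.40 − (0.0592/2)(-6.230) = +2.584 V.

+2.584 V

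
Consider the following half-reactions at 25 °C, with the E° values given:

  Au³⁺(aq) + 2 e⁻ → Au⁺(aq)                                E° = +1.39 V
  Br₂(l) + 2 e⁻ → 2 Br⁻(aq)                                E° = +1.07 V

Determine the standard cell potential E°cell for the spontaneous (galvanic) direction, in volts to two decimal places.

The Au³⁺/Au⁺ couple has the higher reduction potential, so it is the cathode; Br₂/Br⁻ is oxidised at the anode.
E°cell = E°(cathode) − E°(anode) = (+1.39) − (+1.07) = +0.32 V.

+0.32 V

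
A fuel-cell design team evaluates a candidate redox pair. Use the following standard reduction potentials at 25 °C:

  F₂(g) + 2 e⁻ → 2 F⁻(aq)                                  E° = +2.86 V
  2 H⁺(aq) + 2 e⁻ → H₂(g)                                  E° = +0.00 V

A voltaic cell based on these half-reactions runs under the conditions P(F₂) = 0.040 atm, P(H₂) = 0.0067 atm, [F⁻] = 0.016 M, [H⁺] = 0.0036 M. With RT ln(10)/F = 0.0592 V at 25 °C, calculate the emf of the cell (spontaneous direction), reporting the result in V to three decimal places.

F₂/F⁻ is the cathode (higher E°), H⁺/H₂ the anode: E°cell = +2.86 − (+0.00) = +2.86 V, n = 2.
Overall: F₂(g) + H₂(g) → 2 F⁻(aq) + 2 H⁺(aq)
Q = [F⁻]^2·[H⁺]^2 / (P(F₂)·P(H₂)); log Q = -4.907.
E = E° − (0.0592/n) log Q = +2.86 − (0.0592/2)(-4.907) = +3.005 V.

+3.005 V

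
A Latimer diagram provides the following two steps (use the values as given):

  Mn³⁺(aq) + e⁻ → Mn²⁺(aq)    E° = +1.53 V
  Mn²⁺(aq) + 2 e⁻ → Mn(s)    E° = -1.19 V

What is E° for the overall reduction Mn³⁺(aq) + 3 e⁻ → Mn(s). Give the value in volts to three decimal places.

Standard free energies of sequential steps add: ΔG°₃ = ΔG°₁ + ΔG°₂, so n₃E°₃ = n₁E°₁ + n₂E°₂.
E°₃ = (1×+1.53 + 2×-1.19) / 3 = (-0.850) / 3 = -0.283 V.

-0.283 V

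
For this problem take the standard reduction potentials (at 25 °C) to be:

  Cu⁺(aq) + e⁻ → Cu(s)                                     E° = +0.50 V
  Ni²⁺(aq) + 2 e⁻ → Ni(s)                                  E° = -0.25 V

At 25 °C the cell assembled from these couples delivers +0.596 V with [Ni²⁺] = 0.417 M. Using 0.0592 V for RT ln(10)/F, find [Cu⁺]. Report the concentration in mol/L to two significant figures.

0.0016 M

Cu⁺/Cu is the cathode, Ni²⁺/Ni the anode: E°cell = +0.75 V, n = 2.
Overall reaction: 2 Cu⁺(aq) + Ni(s) → 2 Cu(s) + Ni²⁺(aq); Q = [Ni²⁺]^1/[Cu⁺]^2.
From E = E° − (0.0592/n) log Q: log Q = (E° − E)·n/0.0592 = (+0.75 − (+0.596))·2/0.0592 = 5.2027.
So 2·log[Cu⁺] = 1·log(0.417) − log Q = -0.3799 − (5.2027) = -5.5826; log[Cu⁺] = -5.5826 / 2 = -2.7913; [Cu⁺] = 10^(-2.7913) ≈ 0.0016 M.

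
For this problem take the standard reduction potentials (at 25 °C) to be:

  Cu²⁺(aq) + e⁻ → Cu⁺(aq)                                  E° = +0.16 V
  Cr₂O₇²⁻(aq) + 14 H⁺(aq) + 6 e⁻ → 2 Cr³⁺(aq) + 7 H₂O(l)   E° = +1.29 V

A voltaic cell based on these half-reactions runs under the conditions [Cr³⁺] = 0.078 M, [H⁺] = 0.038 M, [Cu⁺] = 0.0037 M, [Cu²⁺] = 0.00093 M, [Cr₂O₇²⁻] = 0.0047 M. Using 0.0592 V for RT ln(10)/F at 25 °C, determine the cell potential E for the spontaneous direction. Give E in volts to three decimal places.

Cr₂O₇²⁻/Cr³⁺ is the cathode (higher E°), Cu²⁺/Cu⁺ the anode: E°cell = +1.29 − (+0.16) = +1.13 V, n = 6.
Overall: Cr₂O₇²⁻(aq) + 14 H⁺(aq) + 6 Cu⁺(aq) → 2 Cr³⁺(aq) + 7 H₂O(l) + 6 Cu²⁺(aq)
Q = [Cr³⁺]^2·[Cu²⁺]^6 / ([Cr₂O₇²⁻]·[H⁺]^14·[Cu⁺]^6); log Q = 16.397.
E = E° − (0.0592/n) log Q = +1.13 − (0.0592/6)(16.397) = +0.968 V.

+0.968 V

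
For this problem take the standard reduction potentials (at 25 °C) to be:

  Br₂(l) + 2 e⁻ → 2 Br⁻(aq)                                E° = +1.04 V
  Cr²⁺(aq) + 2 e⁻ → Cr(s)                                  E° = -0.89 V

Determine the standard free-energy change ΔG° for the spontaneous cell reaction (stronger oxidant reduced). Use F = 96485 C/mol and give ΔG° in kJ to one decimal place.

-372.4 kJ

Br₂/Br⁻ (E° = +1.04 V) is the cathode; Cr²⁺/Cr (E° = -0.89 V) is the anode, so E°cell = +1.93 V.
Balancing electrons gives n = 2 (lcm of 2 and 2).
ΔG° = −nFE° = −(2)(96485)(+1.93) = -372,432 J = -372.4 kJ.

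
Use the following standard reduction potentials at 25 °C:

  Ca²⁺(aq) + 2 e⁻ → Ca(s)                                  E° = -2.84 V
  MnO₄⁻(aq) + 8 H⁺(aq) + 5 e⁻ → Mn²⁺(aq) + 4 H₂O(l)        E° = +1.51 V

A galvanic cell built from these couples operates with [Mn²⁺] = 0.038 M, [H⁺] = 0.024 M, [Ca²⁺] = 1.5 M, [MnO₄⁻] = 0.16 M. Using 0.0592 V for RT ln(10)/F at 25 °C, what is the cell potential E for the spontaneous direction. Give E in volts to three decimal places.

+4.199 V

MnO₄⁻/Mn²⁺ is the cathode (higher E°), Ca²⁺/Ca the anode: E°cell = +1.51 − (-2.84) = +4.35 V, n = 10.
Overall: 2 MnO₄⁻(aq) + 16 H⁺(aq) + 5 Ca(s) → 2 Mn²⁺(aq) + 8 H₂O(l) + 5 Ca²⁺(aq)
Q = [Mn²⁺]^2·[Ca²⁺]^5 / ([MnO₄⁻]^2·[H⁺]^16); log Q = 25.548.
E = E° − (0.0592/n) log Q = +4.35 − (0.0592/10)(25.548) = +4.199 V.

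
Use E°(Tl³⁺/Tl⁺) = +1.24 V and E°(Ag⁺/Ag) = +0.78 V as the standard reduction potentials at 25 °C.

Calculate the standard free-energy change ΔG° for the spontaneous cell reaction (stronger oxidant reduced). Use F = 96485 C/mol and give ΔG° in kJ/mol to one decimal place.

-88.8 kJ/mol

Tl³⁺/Tl⁺ (E° = +1.24 V) is the cathode; Ag⁺/Ag (E° = +0.78 V) is the anode, so E°cell = +0.46 V.
Balancing electrons gives n = 2 (lcm of 2 and 1).
ΔG° = −nFE° = −(2)(96485)(+0.46) = -88,766 J = -88.8 kJ/mol.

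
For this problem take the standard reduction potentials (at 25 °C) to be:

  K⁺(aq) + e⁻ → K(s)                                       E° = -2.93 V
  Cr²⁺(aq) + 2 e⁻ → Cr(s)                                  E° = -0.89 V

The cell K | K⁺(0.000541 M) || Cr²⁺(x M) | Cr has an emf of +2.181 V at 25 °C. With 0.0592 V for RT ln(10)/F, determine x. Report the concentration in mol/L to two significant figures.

Cr²⁺/Cr is the cathode, K⁺/K the anode: E°cell = +2.04 V, n = 2.
Overall reaction: Cr²⁺(aq) + 2 K(s) → Cr(s) + 2 K⁺(aq); Q = [K⁺]^2/[Cr²⁺]^1.
From E = E° − (0.0592/n) log Q: log Q = (E° − E)·n/0.0592 = (+2.04 − (+2.181))·2/0.0592 = -4.7635.
So 1·log[Cr²⁺] = 2·log(0.000541) − log Q = -6.5336 − (-4.7635) = -1.7701; [Cr²⁺] = 10^(-1.7701) ≈ 0.017 M.

0.017 M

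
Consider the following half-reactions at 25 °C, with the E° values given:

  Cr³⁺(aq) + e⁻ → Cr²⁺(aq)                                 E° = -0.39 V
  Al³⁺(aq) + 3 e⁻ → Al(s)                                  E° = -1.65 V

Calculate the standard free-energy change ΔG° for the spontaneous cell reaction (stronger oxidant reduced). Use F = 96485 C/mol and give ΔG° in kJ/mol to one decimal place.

Cr³⁺/Cr²⁺ (E° = -0.39 V) is the cathode; Al³⁺/Al (E° = -1.65 V) is the anode, so E°cell = +1.26 V.
Balancing electrons gives n = 3 (lcm of 1 and 3).
ΔG° = −nFE° = −(3)(96485)(+1.26) = -364,713 J = -364.7 kJ/mol.

-364.7 kJ/mol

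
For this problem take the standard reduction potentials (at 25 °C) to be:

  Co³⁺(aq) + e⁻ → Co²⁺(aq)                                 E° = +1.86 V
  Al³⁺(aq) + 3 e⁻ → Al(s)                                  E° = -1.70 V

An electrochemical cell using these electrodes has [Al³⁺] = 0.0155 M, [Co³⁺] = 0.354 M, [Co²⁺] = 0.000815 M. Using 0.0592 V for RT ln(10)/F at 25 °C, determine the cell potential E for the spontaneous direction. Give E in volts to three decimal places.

+3.752 V

Co³⁺/Co²⁺ is the cathode (higher E°), Al³⁺/Al the anode: E°cell = +1.86 − (-1.70) = +3.56 V, n = 3.
Overall: 3 Co³⁺(aq) + Al(s) → 3 Co²⁺(aq) + Al³⁺(aq)
Q = [Co²⁺]^3·[Al³⁺] / ([Co³⁺]^3); log Q = -9.723.
E = E° − (0.0592/n) log Q = +3.56 − (0.0592/3)(-9.723) = +3.752 V.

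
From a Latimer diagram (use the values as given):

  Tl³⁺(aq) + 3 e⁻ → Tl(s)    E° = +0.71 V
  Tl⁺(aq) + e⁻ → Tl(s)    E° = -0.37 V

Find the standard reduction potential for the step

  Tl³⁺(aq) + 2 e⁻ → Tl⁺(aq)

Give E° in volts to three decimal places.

+1.250 V

Sequential free energies add, so n₃E°₃ = n₁E°₁ + n₂E°₂.
With n₃ = 3, and the known step contributing 1×(-0.37) V, the unknown satisfies 2·E° = 3×(+0.71) − 1×(-0.37) = +2.500.
E° = +2.500 / 2 = +1.250 V.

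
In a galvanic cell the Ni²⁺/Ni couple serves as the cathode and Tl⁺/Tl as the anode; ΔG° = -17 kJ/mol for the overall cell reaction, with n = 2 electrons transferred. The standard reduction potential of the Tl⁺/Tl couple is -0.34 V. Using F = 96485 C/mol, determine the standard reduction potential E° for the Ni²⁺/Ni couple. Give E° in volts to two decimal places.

-0.25 V

E°cell = −ΔG°/(nF) = −(-17×10³)/((2)(96485)) = +0.088 V.
Since Ni²⁺/Ni is the cathode and Tl⁺/Tl the anode, E°cell = E°(Ni²⁺/Ni) − E°(Tl⁺/Tl).
So E°(Ni²⁺/Ni) = E°cell + E°(Tl⁺/Tl) = +0.088 + (-0.34) = -0.25 V.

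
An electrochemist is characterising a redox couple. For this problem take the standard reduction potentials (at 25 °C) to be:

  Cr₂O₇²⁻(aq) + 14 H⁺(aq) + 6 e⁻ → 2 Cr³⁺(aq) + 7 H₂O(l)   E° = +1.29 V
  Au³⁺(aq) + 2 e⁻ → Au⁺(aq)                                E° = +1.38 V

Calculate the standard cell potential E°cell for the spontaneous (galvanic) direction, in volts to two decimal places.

The Au³⁺/Au⁺ couple has the higher reduction potential, so it is the cathode; Cr₂O₇²⁻/Cr³⁺ is oxidised at the anode.
E°cell = E°(cathode) − E°(anode) = (+1.38) − (+1.29) = +0.09 V.

+0.09 V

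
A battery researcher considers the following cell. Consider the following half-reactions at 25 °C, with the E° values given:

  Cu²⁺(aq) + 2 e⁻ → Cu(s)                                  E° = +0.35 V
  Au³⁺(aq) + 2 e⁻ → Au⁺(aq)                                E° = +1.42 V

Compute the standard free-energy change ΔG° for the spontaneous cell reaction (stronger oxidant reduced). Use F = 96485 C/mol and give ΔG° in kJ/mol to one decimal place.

-206.5 kJ/mol

Au³⁺/Au⁺ (E° = +1.42 V) is the cathode; Cu²⁺/Cu (E° = +0.35 V) is the anode, so E°cell = +1.07 V.
Balancing electrons gives n = 2 (lcm of 2 and 2).
ΔG° = −nFE° = −(2)(96485)(+1.07) = -206,478 J = -206.5 kJ/mol.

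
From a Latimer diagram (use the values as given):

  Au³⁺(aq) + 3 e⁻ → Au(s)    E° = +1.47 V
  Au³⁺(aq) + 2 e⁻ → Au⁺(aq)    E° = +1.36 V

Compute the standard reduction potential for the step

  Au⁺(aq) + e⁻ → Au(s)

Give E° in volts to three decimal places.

+1.690 V

Sequential free energies add, so n₃E°₃ = n₁E°₁ + n₂E°₂.
With n₃ = 3, and the known step contributing 2×(+1.36) V, the unknown satisfies 1·E° = 3×(+1.47) − 2×(+1.36) = +1.690.
E° = +1.690 / 1 = +1.690 V.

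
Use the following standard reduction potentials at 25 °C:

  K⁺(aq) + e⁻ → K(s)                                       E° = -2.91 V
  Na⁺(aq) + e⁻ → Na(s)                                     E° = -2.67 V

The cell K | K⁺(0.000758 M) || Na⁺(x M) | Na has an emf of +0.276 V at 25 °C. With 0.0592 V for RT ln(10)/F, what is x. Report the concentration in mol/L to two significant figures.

Na⁺/Na is the cathode, K⁺/K the anode: E°cell = +0.24 V, n = 1.
Overall reaction: Na⁺(aq) + K(s) → Na(s) + K⁺(aq); Q = [K⁺]^1/[Na⁺]^1.
From E = E° − (0.0592/n) log Q: log Q = (E° − E)·n/0.0592 = (+0.24 − (+0.276))·1/0.0592 = -0.6081.
So 1·log[Na⁺] = 1·log(0.000758) − log Q = -3.1203 − (-0.6081) = -2.5122; [Na⁺] = 10^(-2.5122) ≈ 0.0031 M.

0.0031 M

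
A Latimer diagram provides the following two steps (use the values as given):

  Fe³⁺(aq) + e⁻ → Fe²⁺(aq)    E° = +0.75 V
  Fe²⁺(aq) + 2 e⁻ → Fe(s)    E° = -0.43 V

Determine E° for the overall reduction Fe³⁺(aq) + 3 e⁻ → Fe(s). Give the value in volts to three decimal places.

-0.037 V

Standard free energies of sequential steps add: ΔG°₃ = ΔG°₁ + ΔG°₂, so n₃E°₃ = n₁E°₁ + n₂E°₂.
E°₃ = (1×+0.75 + 2×-0.43) / 3 = (-0.110) / 3 = -0.037 V.
E° values themselves are not directly additive — weighting by electron count is essential.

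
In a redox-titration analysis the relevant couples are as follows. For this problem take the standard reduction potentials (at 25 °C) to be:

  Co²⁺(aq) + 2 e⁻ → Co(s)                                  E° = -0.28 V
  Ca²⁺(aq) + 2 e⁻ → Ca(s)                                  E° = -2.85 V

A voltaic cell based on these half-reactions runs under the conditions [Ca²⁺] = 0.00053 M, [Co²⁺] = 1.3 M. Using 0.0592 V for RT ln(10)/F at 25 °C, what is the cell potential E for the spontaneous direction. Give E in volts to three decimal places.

Co²⁺/Co is the cathode (higher E°), Ca²⁺/Ca the anode: E°cell = -0.28 − (-2.85) = +2.57 V, n = 2.
Overall: Co²⁺(aq) + Ca(s) → Co(s) + Ca²⁺(aq)
Q = [Ca²⁺] / ([Co²⁺]); log Q = -3.390.
E = E° − (0.0592/n) log Q = +2.57 − (0.0592/2)(-3.390) = +2.670 V.

+2.670 V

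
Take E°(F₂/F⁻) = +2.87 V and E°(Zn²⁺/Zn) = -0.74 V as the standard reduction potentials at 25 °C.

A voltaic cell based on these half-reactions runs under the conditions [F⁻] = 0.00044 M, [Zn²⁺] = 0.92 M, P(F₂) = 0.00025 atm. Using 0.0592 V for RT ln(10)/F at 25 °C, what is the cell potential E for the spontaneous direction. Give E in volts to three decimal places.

F₂/F⁻ is the cathode (higher E°), Zn²⁺/Zn the anode: E°cell = +2.87 − (-0.74) = +3.61 V, n = 2.
Overall: F₂(g) + Zn(s) → 2 F⁻(aq) + Zn²⁺(aq)
Q = [F⁻]^2·[Zn²⁺] / (P(F₂)); log Q = -3.147.
E = E° − (0.0592/n) log Q = +3.61 − (0.0592/2)(-3.147) = +3.703 V.

+3.703 V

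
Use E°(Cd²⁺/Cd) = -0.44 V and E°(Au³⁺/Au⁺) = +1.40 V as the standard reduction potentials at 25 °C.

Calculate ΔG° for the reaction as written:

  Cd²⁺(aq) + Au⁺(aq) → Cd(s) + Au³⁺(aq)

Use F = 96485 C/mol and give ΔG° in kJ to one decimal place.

As written, Cd²⁺/Cd is reduced (cathode) and Au³⁺/Au⁺ is oxidised (anode), so E°cell = (-0.44) − (+1.40) = -1.84 V.
Balancing electrons gives n = 2.
ΔG° = −nFE° = −(2)(96485)(-1.84) = 355,065 J = +355.1 kJ.

+355.1 kJ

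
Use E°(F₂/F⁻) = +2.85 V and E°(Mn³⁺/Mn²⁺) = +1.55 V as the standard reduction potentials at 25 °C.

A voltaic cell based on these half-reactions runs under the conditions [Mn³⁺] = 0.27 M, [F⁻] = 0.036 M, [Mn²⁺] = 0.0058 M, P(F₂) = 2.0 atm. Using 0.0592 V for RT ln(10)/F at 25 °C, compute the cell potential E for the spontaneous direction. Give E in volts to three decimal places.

F₂/F⁻ is the cathode (higher E°), Mn³⁺/Mn²⁺ the anode: E°cell = +2.85 − (+1.55) = +1.30 V, n = 2.
Overall: F₂(g) + 2 Mn²⁺(aq) → 2 F⁻(aq) + 2 Mn³⁺(aq)
Q = [F⁻]^2·[Mn³⁺]^2 / (P(F₂)·[Mn²⁺]^2); log Q = 0.147.
E = E° − (0.0592/n) log Q = +1.30 − (0.0592/2)(0.147) = +1.296 V.

+1.296 V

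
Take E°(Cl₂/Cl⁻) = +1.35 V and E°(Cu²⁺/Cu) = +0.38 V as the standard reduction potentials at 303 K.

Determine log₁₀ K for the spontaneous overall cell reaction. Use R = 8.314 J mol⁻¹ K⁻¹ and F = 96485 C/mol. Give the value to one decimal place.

Cathode: Cl₂/Cl⁻; anode: Cu²⁺/Cu. E°cell = (+1.35) − (+0.38) = +0.97 V, with n = 2.
ΔG° = −nFE° = −RT ln K, so ln K = nFE°/(RT) = (2)(96485)(+0.97) / ((8.314)(303)) = 74.303.
log₁₀ K = 74.303 / ln 10 = 32.3.

32.3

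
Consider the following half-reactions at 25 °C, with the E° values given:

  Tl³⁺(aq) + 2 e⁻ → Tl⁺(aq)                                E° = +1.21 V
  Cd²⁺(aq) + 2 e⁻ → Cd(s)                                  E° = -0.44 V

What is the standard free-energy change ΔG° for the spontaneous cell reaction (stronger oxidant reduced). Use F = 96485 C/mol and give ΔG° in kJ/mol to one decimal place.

-318.4 kJ/mol

Tl³⁺/Tl⁺ (E° = +1.21 V) is the cathode; Cd²⁺/Cd (E° = -0.44 V) is the anode, so E°cell = +1.65 V.
Balancing electrons gives n = 2 (lcm of 2 and 2).
ΔG° = −nFE° = −(2)(96485)(+1.65) = -318,400 J = -318.4 kJ/mol.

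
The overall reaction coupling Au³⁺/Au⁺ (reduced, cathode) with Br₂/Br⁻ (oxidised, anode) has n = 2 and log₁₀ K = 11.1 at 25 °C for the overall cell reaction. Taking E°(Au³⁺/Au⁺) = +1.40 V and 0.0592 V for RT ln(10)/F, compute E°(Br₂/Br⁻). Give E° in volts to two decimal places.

+1.07 V

E°cell = (0.0592/n)·log K = (0.0592/2)(11.1) = +0.329 V.
Since Au³⁺/Au⁺ is the cathode and Br₂/Br⁻ the anode, E°cell = E°(Au³⁺/Au⁺) − E°(Br₂/Br⁻).
So E°(Br₂/Br⁻) = E°(Au³⁺/Au⁺) − E°cell = (+1.40) − (+0.329) = +1.07 V.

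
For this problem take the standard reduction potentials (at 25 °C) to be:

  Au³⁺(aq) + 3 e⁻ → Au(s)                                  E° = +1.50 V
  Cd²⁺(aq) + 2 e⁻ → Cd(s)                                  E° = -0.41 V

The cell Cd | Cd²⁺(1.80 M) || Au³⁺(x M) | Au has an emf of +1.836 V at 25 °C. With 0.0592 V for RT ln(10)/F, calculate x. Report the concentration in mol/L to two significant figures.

Au³⁺/Au is the cathode, Cd²⁺/Cd the anode: E°cell = +1.91 V, n = 6.
Overall reaction: 2 Au³⁺(aq) + 3 Cd(s) → 2 Au(s) + 3 Cd²⁺(aq); Q = [Cd²⁺]^3/[Au³⁺]^2.
From E = E° − (0.0592/n) log Q: log Q = (E° − E)·n/0.0592 = (+1.91 − (+1.836))·6/0.0592 = 7.5000.
So 2·log[Au³⁺] = 3·log(1.8) − log Q = 0.7658 − (7.5000) = -6.7342; log[Au³⁺] = -6.7342 / 2 = -3.3671; [Au³⁺] = 10^(-3.3671) ≈ 0.00043 M.

0.00043 M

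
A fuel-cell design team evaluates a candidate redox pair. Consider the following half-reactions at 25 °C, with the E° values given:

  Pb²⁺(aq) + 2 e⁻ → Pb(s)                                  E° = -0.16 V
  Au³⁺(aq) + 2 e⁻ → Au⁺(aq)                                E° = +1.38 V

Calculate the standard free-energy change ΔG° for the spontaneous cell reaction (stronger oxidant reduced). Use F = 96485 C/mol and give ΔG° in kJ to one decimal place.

Au³⁺/Au⁺ (E° = +1.38 V) is the cathode; Pb²⁺/Pb (E° = -0.16 V) is the anode, so E°cell = +1.54 V.
Balancing electrons gives n = 2 (lcm of 2 and 2).
ΔG° = −nFE° = −(2)(96485)(+1.54) = -297,174 J = -297.2 kJ.

-297.2 kJ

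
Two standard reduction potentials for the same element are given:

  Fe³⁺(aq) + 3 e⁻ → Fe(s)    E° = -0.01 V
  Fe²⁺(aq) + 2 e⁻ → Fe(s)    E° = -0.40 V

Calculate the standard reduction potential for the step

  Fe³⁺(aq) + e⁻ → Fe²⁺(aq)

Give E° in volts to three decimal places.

Sequential free energies add, so n₃E°₃ = n₁E°₁ + n₂E°₂.
With n₃ = 3, and the known step contributing 2×(-0.40) V, the unknown satisfies 1·E° = 3×(-0.01) − 2×(-0.40) = +0.770.
E° = +0.770 / 1 = +0.770 V.

+0.770 V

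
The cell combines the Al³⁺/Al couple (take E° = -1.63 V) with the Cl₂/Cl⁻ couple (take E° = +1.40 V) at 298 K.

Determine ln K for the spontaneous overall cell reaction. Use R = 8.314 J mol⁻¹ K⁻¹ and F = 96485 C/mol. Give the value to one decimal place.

708.0

Cathode: Cl₂/Cl⁻; anode: Al³⁺/Al. E°cell = (+1.40) − (-1.63) = +3.03 V, with n = 6.
ΔG° = −nFE° = −RT ln K, so ln K = nFE°/(RT) = (6)(96485)(+3.03) / ((8.314)(298)) = 707.990.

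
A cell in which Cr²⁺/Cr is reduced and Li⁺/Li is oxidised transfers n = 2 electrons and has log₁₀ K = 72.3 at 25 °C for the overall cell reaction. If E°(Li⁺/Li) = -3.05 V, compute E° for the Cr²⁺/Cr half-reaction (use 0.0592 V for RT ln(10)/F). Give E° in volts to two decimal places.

E°cell = (0.0592/n)·log K = (0.0592/2)(72.3) = +2.140 V.
Since Cr²⁺/Cr is the cathode and Li⁺/Li the anode, E°cell = E°(Cr²⁺/Cr) − E°(Li⁺/Li).
So E°(Cr²⁺/Cr) = E°cell + E°(Li⁺/Li) = +2.140 + (-3.05) = -0.91 V.

-0.91 V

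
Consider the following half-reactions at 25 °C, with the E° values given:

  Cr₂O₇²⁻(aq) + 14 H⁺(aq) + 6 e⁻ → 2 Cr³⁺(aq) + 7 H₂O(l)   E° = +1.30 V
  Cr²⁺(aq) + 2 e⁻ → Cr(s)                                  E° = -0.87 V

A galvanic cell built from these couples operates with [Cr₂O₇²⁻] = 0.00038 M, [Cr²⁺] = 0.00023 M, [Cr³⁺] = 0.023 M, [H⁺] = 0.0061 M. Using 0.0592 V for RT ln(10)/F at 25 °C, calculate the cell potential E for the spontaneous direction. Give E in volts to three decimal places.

+1.970 V

Cr₂O₇²⁻/Cr³⁺ is the cathode (higher E°), Cr²⁺/Cr the anode: E°cell = +1.30 − (-0.87) = +2.17 V, n = 6.
Overall: Cr₂O₇²⁻(aq) + 14 H⁺(aq) + 3 Cr(s) → 2 Cr³⁺(aq) + 7 H₂O(l) + 3 Cr²⁺(aq)
Q = [Cr³⁺]^2·[Cr²⁺]^3 / ([Cr₂O₇²⁻]·[H⁺]^14); log Q = 20.234.
E = E° − (0.0592/n) log Q = +2.17 − (0.0592/6)(20.234) = +1.970 V.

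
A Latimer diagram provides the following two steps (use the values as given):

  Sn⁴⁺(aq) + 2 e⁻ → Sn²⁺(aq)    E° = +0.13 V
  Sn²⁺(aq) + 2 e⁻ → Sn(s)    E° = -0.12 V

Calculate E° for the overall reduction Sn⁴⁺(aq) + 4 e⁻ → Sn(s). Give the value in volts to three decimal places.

+0.005 V

Adding the free-energy changes (−nFE°) of the two steps gives −n₃FE°₃ = −n₁FE°₁ − n₂FE°₂.
E°₃ = (2×+0.13 + 2×-0.12) / 4 = (+0.020) / 4 = +0.005 V.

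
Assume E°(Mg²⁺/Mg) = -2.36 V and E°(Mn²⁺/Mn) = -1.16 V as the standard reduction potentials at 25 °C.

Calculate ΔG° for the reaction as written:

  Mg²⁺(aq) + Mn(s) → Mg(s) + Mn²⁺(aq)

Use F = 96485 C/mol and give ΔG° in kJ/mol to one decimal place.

As written, Mg²⁺/Mg is reduced (cathode) and Mn²⁺/Mn is oxidised (anode), so E°cell = (-2.36) − (-1.16) = -1.20 V.
Balancing electrons gives n = 2.
ΔG° = −nFE° = −(2)(96485)(-1.20) = 231,564 J = +231.6 kJ/mol.

+231.6 kJ/mol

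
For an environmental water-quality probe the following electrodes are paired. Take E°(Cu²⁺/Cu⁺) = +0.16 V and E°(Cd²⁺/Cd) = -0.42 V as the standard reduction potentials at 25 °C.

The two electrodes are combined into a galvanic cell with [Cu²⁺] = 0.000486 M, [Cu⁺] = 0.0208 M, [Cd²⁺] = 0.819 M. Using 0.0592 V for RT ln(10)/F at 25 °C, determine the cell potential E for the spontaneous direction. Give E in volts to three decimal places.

+0.486 V

Cu²⁺/Cu⁺ is the cathode (higher E°), Cd²⁺/Cd the anode: E°cell = +0.16 − (-0.42) = +0.58 V, n = 2.
Overall: 2 Cu²⁺(aq) + Cd(s) → 2 Cu⁺(aq) + Cd²⁺(aq)
Q = [Cu⁺]^2·[Cd²⁺] / ([Cu²⁺]^2); log Q = 3.176.
E = E° − (0.0592/n) log Q = +0.58 − (0.0592/2)(3.176) = +0.486 V.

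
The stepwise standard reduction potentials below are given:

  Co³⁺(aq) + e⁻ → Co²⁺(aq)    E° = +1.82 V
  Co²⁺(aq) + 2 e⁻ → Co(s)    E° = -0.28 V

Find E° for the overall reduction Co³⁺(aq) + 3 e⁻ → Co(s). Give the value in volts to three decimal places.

Standard free energies of sequential steps add: ΔG°₃ = ΔG°₁ + ΔG°₂, so n₃E°₃ = n₁E°₁ + n₂E°₂.
E°₃ = (1×+1.82 + 2×-0.28) / 3 = (+1.260) / 3 = +0.420 V.

+0.420 V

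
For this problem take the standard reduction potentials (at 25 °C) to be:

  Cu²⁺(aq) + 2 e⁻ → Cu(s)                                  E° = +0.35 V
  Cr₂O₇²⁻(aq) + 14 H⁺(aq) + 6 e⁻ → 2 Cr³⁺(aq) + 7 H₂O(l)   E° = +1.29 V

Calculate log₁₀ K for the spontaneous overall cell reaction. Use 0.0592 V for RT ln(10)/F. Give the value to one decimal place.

Cathode: Cr₂O₇²⁻/Cr³⁺; anode: Cu²⁺/Cu. E°cell = +0.94 V, n = 6.
log K = nE°cell / 0.0592 = (6)(+0.94) / 0.0592 = 95.3.

95.3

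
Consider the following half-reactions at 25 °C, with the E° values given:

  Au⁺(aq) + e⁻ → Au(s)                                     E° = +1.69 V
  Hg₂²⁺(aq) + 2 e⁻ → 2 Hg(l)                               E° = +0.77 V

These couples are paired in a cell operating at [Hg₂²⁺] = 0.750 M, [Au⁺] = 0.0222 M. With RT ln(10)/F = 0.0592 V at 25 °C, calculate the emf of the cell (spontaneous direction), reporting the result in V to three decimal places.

+0.826 V

Au⁺/Au is the cathode (higher E°), Hg₂²⁺/Hg the anode: E°cell = +1.69 − (+0.77) = +0.92 V, n = 2.
Overall: 2 Au⁺(aq) + 2 Hg(l) → 2 Au(s) + Hg₂²⁺(aq)
Q = [Hg₂²⁺] / ([Au⁺]^2); log Q = 3.182.
E = E° − (0.0592/n) log Q = +0.92 − (0.0592/2)(3.182) = +0.826 V.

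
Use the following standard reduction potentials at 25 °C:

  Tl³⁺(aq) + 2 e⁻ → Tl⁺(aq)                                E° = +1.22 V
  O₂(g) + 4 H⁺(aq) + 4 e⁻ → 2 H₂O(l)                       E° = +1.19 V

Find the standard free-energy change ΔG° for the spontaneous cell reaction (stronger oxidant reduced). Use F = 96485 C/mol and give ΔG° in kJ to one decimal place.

Tl³⁺/Tl⁺ (E° = +1.22 V) is the cathode; O₂/H₂O (E° = +1.19 V) is the anode, so E°cell = +0.03 V.
Balancing electrons gives n = 4 (lcm of 2 and 4).
ΔG° = −nFE° = −(4)(96485)(+0.03) = -11,578 J = -11.6 kJ.

-11.6 kJ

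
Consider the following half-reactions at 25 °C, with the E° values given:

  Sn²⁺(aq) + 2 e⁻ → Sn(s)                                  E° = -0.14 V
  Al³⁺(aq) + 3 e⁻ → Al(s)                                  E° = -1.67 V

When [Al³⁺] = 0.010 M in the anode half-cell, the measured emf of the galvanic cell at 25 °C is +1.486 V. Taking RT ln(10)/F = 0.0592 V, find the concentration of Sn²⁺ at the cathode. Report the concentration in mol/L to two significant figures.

Sn²⁺/Sn is the cathode, Al³⁺/Al the anode: E°cell = +1.53 V, n = 6.
Overall reaction: 3 Sn²⁺(aq) + 2 Al(s) → 3 Sn(s) + 2 Al³⁺(aq); Q = [Al³⁺]^2/[Sn²⁺]^3.
From E = E° − (0.0592/n) log Q: log Q = (E° − E)·n/0.0592 = (+1.53 − (+1.486))·6/0.0592 = 4.4595.
So 3·log[Sn²⁺] = 2·log(0.01) − log Q = -4.0000 − (4.4595) = -8.4595; log[Sn²⁺] = -8.4595 / 3 = -2.8198; [Sn²⁺] = 10^(-2.8198) ≈ 0.0015 M.

0.0015 M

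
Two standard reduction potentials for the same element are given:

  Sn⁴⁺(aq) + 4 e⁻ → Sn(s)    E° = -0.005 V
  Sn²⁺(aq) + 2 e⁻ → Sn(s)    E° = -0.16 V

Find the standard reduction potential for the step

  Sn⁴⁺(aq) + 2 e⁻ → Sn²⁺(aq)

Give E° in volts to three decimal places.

Sequential free energies add, so n₃E°₃ = n₁E°₁ + n₂E°₂.
With n₃ = 4, and the known step contributing 2×(-0.16) V, the unknown satisfies 2·E° = 4×(-0.005) − 2×(-0.16) = +0.300.
E° = +0.300 / 2 = +0.150 V.

+0.150 V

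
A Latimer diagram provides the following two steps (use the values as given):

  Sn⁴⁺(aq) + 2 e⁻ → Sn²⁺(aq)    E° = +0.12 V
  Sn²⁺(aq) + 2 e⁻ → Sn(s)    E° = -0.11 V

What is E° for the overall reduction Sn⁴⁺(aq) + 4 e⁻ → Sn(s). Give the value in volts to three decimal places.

Adding the free-energy changes (−nFE°) of the two steps gives −n₃FE°₃ = −n₁FE°₁ − n₂FE°₂.
E°₃ = (2×+0.12 + 2×-0.11) / 4 = (+0.020) / 4 = +0.005 V.

+0.005 V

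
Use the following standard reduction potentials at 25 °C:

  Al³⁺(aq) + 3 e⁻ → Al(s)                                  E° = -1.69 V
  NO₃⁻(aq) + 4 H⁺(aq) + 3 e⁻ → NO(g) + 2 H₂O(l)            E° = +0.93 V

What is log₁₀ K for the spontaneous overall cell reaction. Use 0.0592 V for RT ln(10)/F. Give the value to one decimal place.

Cathode: NO₃⁻/NO; anode: Al³⁺/Al. E°cell = +2.62 V, n = 3.
log K = nE°cell / 0.0592 = (3)(+2.62) / 0.0592 = 132.8.

132.8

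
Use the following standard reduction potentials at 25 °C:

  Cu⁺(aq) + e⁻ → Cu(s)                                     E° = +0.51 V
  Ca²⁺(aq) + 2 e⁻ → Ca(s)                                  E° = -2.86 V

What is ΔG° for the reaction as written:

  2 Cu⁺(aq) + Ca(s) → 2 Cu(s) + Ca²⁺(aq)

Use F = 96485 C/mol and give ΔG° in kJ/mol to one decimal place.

-650.3 kJ/mol

As written, Cu⁺/Cu is reduced (cathode) and Ca²⁺/Ca is oxidised (anode), so E°cell = (+0.51) − (-2.86) = +3.37 V.
Balancing electrons gives n = 2.
ΔG° = −nFE° = −(2)(96485)(+3.37) = -650,309 J = -650.3 kJ/mol.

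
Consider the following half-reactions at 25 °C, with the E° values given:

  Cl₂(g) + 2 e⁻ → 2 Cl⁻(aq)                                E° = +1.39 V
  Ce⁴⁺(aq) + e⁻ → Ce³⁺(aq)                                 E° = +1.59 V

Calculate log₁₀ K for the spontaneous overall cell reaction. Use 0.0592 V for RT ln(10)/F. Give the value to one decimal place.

6.8

Cathode: Ce⁴⁺/Ce³⁺; anode: Cl₂/Cl⁻. E°cell = +0.20 V, n = 2.
log K = nE°cell / 0.0592 = (2)(+0.20) / 0.0592 = 6.8.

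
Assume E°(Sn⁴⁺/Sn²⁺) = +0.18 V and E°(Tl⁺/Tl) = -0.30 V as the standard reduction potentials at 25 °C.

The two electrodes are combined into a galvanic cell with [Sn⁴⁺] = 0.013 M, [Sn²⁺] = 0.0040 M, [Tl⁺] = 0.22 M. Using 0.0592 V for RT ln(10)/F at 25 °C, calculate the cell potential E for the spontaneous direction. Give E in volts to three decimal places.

Sn⁴⁺/Sn²⁺ is the cathode (higher E°), Tl⁺/Tl the anode: E°cell = +0.18 − (-0.30) = +0.48 V, n = 2.
Overall: Sn⁴⁺(aq) + 2 Tl(s) → Sn²⁺(aq) + 2 Tl⁺(aq)
Q = [Sn²⁺]·[Tl⁺]^2 / ([Sn⁴⁺]); log Q = -1.827.
E = E° − (0.0592/n) log Q = +0.48 − (0.0592/2)(-1.827) = +0.534 V.

+0.534 V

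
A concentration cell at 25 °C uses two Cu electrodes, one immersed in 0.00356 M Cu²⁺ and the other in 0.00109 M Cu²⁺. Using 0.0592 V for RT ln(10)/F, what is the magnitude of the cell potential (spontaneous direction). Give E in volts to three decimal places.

For a concentration cell E°cell = 0. The 0.00356 M side is the cathode (reduction is favoured where [Cu²⁺] is higher).
With n = 2, E = −(0.0592/2) log([Cu²⁺]ₐₙ/[Cu²⁺]꜀ₐₜ) = −(0.0592/2) log(0.00109/0.00356) = −(0.0592/2)(-0.514) = +0.015 V.

+0.015 V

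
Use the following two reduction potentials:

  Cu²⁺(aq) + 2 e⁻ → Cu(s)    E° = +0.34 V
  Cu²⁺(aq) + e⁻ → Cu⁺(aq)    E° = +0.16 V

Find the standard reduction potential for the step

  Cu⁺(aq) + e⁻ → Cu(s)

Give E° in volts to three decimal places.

Sequential free energies add, so n₃E°₃ = n₁E°₁ + n₂E°₂.
With n₃ = 2, and the known step contributing 1×(+0.16) V, the unknown satisfies 1·E° = 2×(+0.34) − 1×(+0.16) = +0.520.
E° = +0.520 / 1 = +0.520 V.

+0.520 V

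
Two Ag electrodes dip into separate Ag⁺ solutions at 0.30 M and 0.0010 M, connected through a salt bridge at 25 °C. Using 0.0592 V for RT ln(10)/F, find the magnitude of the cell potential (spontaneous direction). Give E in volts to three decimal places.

+0.147 V

For a concentration cell E°cell = 0. The 0.30 M side is the cathode (reduction is favoured where [Ag⁺] is higher).
With n = 1, E = −(0.0592/1) log([Ag⁺]ₐₙ/[Ag⁺]꜀ₐₜ) = −(0.0592/1) log(0.001/0.3) = −(0.0592/1)(-2.477) = +0.147 V.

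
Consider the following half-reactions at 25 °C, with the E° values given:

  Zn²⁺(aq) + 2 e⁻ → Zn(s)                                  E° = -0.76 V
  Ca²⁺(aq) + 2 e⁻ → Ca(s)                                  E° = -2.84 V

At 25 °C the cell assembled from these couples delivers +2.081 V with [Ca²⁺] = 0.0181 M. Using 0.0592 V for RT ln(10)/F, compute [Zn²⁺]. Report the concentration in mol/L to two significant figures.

0.020 M

Zn²⁺/Zn is the cathode, Ca²⁺/Ca the anode: E°cell = +2.08 V, n = 2.
Overall reaction: Zn²⁺(aq) + Ca(s) → Zn(s) + Ca²⁺(aq); Q = [Ca²⁺]^1/[Zn²⁺]^1.
From E = E° − (0.0592/n) log Q: log Q = (E° − E)·n/0.0592 = (+2.08 − (+2.081))·2/0.0592 = -0.0338.
So 1·log[Zn²⁺] = 1·log(0.0181) − log Q = -1.7423 − (-0.0338) = -1.7085; [Zn²⁺] = 10^(-1.7085) ≈ 0.020 M.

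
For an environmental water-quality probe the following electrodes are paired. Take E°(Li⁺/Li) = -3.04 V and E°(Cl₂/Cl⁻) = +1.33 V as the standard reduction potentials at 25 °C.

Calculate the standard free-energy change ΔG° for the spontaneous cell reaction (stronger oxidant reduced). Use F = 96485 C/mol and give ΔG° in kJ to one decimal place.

-843.3 kJ

Cl₂/Cl⁻ (E° = +1.33 V) is the cathode; Li⁺/Li (E° = -3.04 V) is the anode, so E°cell = +4.37 V.
Balancing electrons gives n = 2 (lcm of 2 and 1).
ΔG° = −nFE° = −(2)(96485)(+4.37) = -843,279 J = -843.3 kJ.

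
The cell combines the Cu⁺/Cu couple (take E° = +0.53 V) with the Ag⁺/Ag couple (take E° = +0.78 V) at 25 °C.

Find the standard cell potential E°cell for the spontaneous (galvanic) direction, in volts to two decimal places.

The Ag⁺/Ag couple has the higher reduction potential, so it is the cathode; Cu⁺/Cu is oxidised at the anode.
E°cell = E°(cathode) − E°(anode) = (+0.78) − (+0.53) = +0.25 V.

+0.25 V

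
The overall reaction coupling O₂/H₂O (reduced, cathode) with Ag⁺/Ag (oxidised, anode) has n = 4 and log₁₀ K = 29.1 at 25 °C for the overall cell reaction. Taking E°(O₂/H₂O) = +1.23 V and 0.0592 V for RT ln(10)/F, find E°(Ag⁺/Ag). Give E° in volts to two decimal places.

+0.80 V

E°cell = (0.0592/n)·log K = (0.0592/4)(29.1) = +0.431 V.
Since O₂/H₂O is the cathode and Ag⁺/Ag the anode, E°cell = E°(O₂/H₂O) − E°(Ag⁺/Ag).
So E°(Ag⁺/Ag) = E°(O₂/H₂O) − E°cell = (+1.23) − (+0.431) = +0.80 V.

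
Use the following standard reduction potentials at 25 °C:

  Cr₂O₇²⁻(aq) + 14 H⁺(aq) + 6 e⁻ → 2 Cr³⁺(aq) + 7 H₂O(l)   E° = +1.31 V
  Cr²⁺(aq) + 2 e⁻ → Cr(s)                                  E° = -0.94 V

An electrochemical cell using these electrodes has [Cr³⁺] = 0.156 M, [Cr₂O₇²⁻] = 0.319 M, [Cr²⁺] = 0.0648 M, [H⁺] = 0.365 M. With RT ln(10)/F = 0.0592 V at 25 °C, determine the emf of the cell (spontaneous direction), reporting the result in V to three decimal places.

+2.236 V

Cr₂O₇²⁻/Cr³⁺ is the cathode (higher E°), Cr²⁺/Cr the anode: E°cell = +1.31 − (-0.94) = +2.25 V, n = 6.
Overall: Cr₂O₇²⁻(aq) + 14 H⁺(aq) + 3 Cr(s) → 2 Cr³⁺(aq) + 7 H₂O(l) + 3 Cr²⁺(aq)
Q = [Cr³⁺]^2·[Cr²⁺]^3 / ([Cr₂O₇²⁻]·[H⁺]^14); log Q = 1.445.
E = E° − (0.0592/n) log Q = +2.25 − (0.0592/6)(1.445) = +2.236 V.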